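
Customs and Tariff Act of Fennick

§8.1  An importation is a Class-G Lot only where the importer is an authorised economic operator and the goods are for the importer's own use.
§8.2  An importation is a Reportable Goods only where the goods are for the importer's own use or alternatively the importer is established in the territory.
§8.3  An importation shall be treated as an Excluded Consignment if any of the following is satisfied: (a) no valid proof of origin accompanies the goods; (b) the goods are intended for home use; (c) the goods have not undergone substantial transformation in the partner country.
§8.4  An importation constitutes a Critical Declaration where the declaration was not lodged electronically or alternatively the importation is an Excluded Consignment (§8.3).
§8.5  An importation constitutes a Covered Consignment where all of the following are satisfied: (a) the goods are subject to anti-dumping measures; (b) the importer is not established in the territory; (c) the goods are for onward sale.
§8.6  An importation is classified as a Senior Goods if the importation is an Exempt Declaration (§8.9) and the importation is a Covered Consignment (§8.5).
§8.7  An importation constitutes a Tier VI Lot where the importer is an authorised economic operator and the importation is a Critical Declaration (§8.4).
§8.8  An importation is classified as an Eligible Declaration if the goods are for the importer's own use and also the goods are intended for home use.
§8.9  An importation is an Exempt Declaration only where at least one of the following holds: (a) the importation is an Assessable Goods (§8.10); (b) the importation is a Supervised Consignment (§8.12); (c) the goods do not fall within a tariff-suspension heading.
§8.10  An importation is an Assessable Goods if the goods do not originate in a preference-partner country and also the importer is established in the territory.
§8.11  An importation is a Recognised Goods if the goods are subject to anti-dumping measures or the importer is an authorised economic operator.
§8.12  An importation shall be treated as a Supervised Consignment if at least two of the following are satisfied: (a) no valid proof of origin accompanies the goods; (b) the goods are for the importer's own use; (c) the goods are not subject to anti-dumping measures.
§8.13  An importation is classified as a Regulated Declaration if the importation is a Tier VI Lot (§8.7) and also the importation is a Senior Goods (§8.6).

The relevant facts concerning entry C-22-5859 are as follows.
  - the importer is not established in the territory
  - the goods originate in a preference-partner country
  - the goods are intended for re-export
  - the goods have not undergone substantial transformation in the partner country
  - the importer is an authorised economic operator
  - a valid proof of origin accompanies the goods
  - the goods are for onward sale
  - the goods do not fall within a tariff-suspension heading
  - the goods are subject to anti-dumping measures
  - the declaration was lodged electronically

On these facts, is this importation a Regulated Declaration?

Yes

§8.3 — Excluded Consignment: [no valid proof of origin accompanies the goods? no] OR [the goods are intended for home use? no] OR [the goods have not undergone substantial transformation in the partner country? yes] → satisfied.
§8.4 — Critical Declaration: [the declaration was not lodged electronically? no] OR [Excluded Consignment (§8.3)? yes] → satisfied.
§8.7 — Tier VI Lot: [the importer is an authorised economic operator? yes] AND [Critical Declaration (§8.4)? yes] → satisfied.
§8.10 — Assessable Goods: [the goods do not originate in a preference-partner country? no] AND [the importer is established in the territory? no] → not satisfied.
§8.12 — Supervised Consignment: no valid proof of origin accompanies the goods? no; the goods are for the importer's own use? no; the goods are not subject to anti-dumping measures? no — 0 of 3 hold (need ≥2) → not satisfied.
§8.9 — Exempt Declaration: [Assessable Goods (§8.10)? no] OR [Supervised Consignment (§8.12)? no] OR [the goods do not fall within a tariff-suspension heading? yes] → satisfied.
§8.5 — Covered Consignment: [the goods are subject to anti-dumping measures? yes] AND [the importer is not established in the territory? yes] AND [the goods are for onward sale? yes] → satisfied.
§8.6 — Senior Goods: [Exempt Declaration (§8.9)? yes] AND [Covered Consignment (§8.5)? yes] → satisfied.
§8.13 — Regulated Declaration: [Tier VI Lot (§8.7)? yes] AND [Senior Goods (§8.6)? yes] → satisfied.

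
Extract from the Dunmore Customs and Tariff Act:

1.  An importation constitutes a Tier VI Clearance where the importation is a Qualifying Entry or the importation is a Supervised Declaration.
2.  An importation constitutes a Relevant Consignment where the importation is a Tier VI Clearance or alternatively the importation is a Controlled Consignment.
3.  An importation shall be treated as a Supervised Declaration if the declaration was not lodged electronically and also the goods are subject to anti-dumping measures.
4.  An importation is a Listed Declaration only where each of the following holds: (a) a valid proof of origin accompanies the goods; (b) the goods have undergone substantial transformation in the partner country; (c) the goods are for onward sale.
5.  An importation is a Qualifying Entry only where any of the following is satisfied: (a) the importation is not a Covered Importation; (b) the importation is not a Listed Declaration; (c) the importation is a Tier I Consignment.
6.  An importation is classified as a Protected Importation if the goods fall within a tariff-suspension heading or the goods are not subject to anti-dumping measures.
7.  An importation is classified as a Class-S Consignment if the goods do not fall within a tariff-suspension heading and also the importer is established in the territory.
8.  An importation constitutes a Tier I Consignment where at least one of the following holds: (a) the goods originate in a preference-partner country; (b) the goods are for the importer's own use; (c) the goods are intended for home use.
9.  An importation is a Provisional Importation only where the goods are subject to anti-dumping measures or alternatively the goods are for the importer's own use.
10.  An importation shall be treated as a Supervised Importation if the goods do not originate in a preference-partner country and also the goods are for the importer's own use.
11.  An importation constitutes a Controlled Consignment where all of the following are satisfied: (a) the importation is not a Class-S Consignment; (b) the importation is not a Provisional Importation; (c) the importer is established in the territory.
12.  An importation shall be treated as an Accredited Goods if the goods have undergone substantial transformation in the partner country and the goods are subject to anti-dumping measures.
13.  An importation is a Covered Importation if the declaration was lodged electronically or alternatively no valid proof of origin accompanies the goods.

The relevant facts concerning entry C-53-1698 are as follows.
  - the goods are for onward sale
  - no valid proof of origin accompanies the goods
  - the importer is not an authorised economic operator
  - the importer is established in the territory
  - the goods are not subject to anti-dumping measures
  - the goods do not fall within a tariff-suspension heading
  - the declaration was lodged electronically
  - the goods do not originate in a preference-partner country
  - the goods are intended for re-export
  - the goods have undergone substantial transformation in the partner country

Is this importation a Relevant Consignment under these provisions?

Under paragraph 13: the declaration was lodged electronically? yes; or no valid proof of origin accompanies the goods? yes. So the importation is a Covered Importation.
Under paragraph 4: a valid proof of origin accompanies the goods? no; and the goods have undergone substantial transformation in the partner country? yes; and the goods are for onward sale? yes. So the importation is not a Listed Declaration.
Under paragraph 8: the goods originate in a preference-partner country? no; or the goods are for the importer's own use? no; or the goods are intended for home use? no. So the importation is not a Tier I Consignment.
Under paragraph 5: not a Covered Importation (paragraph 13)? no; or not a Listed Declaration (paragraph 4)? yes; or Tier I Consignment (paragraph 8)? no. So the importation is a Qualifying Entry.
Under paragraph 3: the declaration was not lodged electronically? no; and the goods are subject to anti-dumping measures? no. So the importation is not a Supervised Declaration.
Under paragraph 1: Qualifying Entry (paragraph 5)? yes; or Supervised Declaration (paragraph 3)? no. So the importation is a Tier VI Clearance.
Under paragraph 7: the goods do not fall within a tariff-suspension heading? yes; and the importer is established in the territory? yes. So the importation is a Class-S Consignment.
Under paragraph 9: the goods are subject to anti-dumping measures? no; or the goods are for the importer's own use? no. So the importation is not a Provisional Importation.
Under paragraph 11: not a Class-S Consignment (paragraph 7)? no; and not a Provisional Importation (paragraph 9)? yes; and the importer is established in the territory? yes. So the importation is not a Controlled Consignment.
Under paragraph 2: Tier VI Clearance (paragraph 1)? yes; or Controlled Consignment (paragraph 11)? no. So the importation is a Relevant Consignment.

Yes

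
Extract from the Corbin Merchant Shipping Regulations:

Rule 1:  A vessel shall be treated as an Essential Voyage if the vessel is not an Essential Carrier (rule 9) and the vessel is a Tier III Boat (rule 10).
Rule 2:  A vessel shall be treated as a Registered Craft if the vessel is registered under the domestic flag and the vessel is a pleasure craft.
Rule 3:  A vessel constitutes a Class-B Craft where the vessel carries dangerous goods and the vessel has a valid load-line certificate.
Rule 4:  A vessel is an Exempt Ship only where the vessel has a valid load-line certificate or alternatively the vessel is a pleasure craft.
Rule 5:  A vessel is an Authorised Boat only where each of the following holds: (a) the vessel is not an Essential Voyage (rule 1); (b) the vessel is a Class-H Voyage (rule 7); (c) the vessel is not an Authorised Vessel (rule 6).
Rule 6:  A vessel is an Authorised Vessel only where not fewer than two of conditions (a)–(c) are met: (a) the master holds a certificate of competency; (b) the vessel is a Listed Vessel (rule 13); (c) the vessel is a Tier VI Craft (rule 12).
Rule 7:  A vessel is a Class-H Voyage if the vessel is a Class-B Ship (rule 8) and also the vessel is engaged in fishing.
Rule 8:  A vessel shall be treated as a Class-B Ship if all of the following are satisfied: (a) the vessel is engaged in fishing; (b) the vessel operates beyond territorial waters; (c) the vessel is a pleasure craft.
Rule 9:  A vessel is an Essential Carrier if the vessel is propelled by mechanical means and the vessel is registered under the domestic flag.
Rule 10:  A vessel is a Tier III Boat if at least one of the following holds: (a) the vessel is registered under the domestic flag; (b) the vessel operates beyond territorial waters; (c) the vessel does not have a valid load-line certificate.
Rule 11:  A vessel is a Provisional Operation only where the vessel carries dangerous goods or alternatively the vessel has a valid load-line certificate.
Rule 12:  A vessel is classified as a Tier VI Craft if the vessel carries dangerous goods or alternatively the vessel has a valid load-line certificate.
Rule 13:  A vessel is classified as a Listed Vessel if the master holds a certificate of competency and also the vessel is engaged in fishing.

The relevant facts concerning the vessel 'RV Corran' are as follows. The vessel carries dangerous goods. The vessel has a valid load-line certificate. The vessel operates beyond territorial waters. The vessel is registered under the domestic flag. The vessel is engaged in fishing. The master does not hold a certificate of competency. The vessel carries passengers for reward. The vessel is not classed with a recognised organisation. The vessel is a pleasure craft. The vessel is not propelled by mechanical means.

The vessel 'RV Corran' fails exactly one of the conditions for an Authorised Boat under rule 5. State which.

Essential Voyage

rule 9 — Essential Carrier: [the vessel is propelled by mechanical means? no] AND [the vessel is registered under the domestic flag? yes] → not satisfied.
rule 10 — Tier III Boat: [the vessel is registered under the domestic flag? yes] OR [the vessel operates beyond territorial waters? yes] OR [the vessel does not have a valid load-line certificate? no] → satisfied.
rule 1 — Essential Voyage: [not an Essential Carrier (rule 9)? yes] AND [Tier III Boat (rule 10)? yes] → satisfied.
rule 8 — Class-B Ship: [the vessel is engaged in fishing? yes] AND [the vessel operates beyond territorial waters? yes] AND [the vessel is a pleasure craft? yes] → satisfied.
rule 7 — Class-H Voyage: [Class-B Ship (rule 8)? yes] AND [the vessel is engaged in fishing? yes] → satisfied.
rule 13 — Listed Vessel: [the master holds a certificate of competency? no] AND [the vessel is engaged in fishing? yes] → not satisfied.
rule 12 — Tier VI Craft: [the vessel carries dangerous goods? yes] OR [the vessel has a valid load-line certificate? yes] → satisfied.
rule 6 — Authorised Vessel: the master holds a certificate of competency? no; Listed Vessel (rule 13)? no; Tier VI Craft (rule 12)? yes — 1 of 3 hold (need ≥2) → not satisfied.
rule 5 — Authorised Boat: [not an Essential Voyage (rule 1)? no] AND [Class-H Voyage (rule 7)? yes] AND [not an Authorised Vessel (rule 6)? yes] → not satisfied.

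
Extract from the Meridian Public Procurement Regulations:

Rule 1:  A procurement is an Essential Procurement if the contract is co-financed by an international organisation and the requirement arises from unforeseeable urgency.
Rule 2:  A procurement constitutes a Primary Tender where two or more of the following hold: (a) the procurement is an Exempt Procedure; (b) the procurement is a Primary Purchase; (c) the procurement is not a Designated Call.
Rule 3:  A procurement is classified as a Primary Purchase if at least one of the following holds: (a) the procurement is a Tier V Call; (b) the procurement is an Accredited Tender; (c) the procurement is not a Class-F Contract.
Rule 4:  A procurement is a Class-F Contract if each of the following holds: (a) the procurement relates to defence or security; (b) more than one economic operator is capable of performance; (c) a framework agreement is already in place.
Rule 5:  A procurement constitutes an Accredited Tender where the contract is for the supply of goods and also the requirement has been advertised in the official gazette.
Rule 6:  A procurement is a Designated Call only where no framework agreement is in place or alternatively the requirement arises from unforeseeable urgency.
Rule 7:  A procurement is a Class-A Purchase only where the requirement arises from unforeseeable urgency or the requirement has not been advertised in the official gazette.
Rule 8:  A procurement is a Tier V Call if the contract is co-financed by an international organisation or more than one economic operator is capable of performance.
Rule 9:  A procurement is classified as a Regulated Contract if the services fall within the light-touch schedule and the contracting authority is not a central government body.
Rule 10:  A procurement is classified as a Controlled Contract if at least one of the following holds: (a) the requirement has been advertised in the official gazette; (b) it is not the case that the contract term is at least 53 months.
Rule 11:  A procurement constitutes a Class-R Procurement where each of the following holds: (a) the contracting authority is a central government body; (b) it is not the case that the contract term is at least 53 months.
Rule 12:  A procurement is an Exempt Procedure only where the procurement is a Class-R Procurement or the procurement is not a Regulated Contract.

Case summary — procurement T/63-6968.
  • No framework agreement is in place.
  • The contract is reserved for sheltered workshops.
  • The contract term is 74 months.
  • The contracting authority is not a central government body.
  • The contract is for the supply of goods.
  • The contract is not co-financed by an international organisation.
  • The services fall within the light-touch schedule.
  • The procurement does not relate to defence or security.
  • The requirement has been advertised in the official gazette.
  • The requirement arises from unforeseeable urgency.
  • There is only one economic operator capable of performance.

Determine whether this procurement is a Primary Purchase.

Yes

Under rule 8: the contract is co-financed by an international organisation? no; or more than one economic operator is capable of performance? no. So the procurement is not a Tier V Call.
Under rule 5: the contract is for the supply of goods? yes; and the requirement has been advertised in the official gazette? yes. So the procurement is an Accredited Tender.
Under rule 4: the procurement relates to defence or security? no; and more than one economic operator is capable of performance? no; and a framework agreement is already in place? no. So the procurement is not a Class-F Contract.
Under rule 3: Tier V Call (rule 8)? no; or Accredited Tender (rule 5)? yes; or not a Class-F Contract (rule 4)? yes. So the procurement is a Primary Purchase.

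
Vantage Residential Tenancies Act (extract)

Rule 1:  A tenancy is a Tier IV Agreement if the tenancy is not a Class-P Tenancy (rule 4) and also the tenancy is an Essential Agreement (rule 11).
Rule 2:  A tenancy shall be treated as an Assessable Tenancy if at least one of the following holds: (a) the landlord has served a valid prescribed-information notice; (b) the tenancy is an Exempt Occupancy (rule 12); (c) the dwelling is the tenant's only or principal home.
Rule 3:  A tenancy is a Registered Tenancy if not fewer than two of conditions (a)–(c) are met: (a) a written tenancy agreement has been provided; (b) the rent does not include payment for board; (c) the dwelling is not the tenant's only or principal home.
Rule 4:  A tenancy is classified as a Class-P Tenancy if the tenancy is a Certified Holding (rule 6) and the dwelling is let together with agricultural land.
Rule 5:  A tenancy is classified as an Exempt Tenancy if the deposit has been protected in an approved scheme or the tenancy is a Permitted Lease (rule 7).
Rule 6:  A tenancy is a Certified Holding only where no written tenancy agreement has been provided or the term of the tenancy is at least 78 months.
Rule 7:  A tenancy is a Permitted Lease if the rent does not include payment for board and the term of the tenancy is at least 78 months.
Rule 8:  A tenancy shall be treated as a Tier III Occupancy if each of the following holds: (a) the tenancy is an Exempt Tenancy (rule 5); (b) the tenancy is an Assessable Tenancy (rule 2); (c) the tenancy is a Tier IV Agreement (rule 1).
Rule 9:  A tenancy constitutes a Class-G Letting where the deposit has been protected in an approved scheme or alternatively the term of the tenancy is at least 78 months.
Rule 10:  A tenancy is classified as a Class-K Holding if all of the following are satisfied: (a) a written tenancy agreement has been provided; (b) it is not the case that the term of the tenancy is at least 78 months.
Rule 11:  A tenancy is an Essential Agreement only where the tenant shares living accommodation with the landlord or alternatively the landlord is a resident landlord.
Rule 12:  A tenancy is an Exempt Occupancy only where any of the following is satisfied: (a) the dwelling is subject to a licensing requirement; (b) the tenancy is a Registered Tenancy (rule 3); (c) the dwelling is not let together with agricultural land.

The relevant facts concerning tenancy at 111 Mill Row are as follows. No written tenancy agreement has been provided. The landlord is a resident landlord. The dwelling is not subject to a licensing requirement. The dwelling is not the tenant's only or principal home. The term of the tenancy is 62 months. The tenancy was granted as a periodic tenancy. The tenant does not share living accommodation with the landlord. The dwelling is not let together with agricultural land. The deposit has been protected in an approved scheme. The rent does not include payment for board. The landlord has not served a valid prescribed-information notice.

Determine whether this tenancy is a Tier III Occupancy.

Yes

Under rule 7: the rent does not include payment for board? yes; and term of the tenancy: 62 months ≥ 78 months? no. So the tenancy is not a Permitted Lease.
Under rule 5: the deposit has been protected in an approved scheme? yes; or Permitted Lease (rule 7)? no. So the tenancy is an Exempt Tenancy.
Under rule 3: a written tenancy agreement has been provided? no; the rent does not include payment for board? yes; the dwelling is not the tenant's only or principal home? yes — 2 of 3 hold (need ≥2) → satisfied.
Under rule 12: the dwelling is subject to a licensing requirement? no; or Registered Tenancy (rule 3)? yes; or the dwelling is not let together with agricultural land? yes. So the tenancy is an Exempt Occupancy.
Under rule 2: the landlord has served a valid prescribed-information notice? no; or Exempt Occupancy (rule 12)? yes; or the dwelling is the tenant's only or principal home? no. So the tenancy is an Assessable Tenancy.
Under rule 6: no written tenancy agreement has been provided? yes; or term of the tenancy: 62 months ≥ 78 months? no. So the tenancy is a Certified Holding.
Under rule 4: Certified Holding (rule 6)? yes; and the dwelling is let together with agricultural land? no. So the tenancy is not a Class-P Tenancy.
Under rule 11: the tenant shares living accommodation with the landlord? no; or the landlord is a resident landlord? yes. So the tenancy is an Essential Agreement.
Under rule 1: not a Class-P Tenancy (rule 4)? yes; and Essential Agreement (rule 11)? yes. So the tenancy is a Tier IV Agreement.
Under rule 8: Exempt Tenancy (rule 5)? yes; and Assessable Tenancy (rule 2)? yes; and Tier IV Agreement (rule 1)? yes. So the tenancy is a Tier III Occupancy.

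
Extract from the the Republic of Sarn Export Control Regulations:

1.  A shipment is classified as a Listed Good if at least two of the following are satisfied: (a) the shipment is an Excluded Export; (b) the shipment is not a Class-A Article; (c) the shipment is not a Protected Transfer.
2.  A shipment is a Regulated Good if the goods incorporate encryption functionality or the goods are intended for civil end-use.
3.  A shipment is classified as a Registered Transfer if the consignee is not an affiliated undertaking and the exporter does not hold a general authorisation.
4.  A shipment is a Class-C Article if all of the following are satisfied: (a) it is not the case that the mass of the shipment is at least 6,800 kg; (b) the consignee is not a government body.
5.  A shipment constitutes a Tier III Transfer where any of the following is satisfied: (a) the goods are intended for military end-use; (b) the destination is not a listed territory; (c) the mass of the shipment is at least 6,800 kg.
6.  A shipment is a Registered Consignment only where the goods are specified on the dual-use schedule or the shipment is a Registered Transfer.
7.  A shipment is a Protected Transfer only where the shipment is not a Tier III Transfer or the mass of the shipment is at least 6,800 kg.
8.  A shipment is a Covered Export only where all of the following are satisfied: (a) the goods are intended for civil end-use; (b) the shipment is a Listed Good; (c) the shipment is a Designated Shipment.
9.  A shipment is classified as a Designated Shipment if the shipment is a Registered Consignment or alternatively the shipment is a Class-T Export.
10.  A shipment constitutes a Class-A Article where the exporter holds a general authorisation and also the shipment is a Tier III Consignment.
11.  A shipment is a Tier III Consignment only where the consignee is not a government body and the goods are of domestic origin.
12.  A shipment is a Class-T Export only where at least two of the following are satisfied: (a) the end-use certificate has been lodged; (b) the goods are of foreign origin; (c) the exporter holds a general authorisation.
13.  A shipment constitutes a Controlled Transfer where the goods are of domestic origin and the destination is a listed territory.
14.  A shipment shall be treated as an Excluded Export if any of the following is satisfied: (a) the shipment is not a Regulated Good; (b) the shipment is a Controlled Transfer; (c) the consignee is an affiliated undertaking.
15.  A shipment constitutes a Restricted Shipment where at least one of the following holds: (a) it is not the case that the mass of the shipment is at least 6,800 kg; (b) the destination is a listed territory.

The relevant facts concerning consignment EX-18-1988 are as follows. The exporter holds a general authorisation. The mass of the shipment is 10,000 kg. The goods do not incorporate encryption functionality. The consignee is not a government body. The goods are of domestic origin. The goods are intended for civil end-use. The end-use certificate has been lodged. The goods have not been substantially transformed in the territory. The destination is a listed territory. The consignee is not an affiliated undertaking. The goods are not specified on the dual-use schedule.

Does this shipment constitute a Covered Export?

paragraph 2 — Regulated Good: [the goods incorporate encryption functionality? no] OR [the goods are intended for civil end-use? yes] → satisfied.
paragraph 13 — Controlled Transfer: [the goods are of domestic origin? yes] AND [the destination is a listed territory? yes] → satisfied.
paragraph 14 — Excluded Export: [not a Regulated Good (paragraph 2)? no] OR [Controlled Transfer (paragraph 13)? yes] OR [the consignee is an affiliated undertaking? no] → satisfied.
paragraph 11 — Tier III Consignment: [the consignee is not a government body? yes] AND [the goods are of domestic origin? yes] → satisfied.
paragraph 10 — Class-A Article: [the exporter holds a general authorisation? yes] AND [Tier III Consignment (paragraph 11)? yes] → satisfied.
paragraph 5 — Tier III Transfer: [the goods are intended for military end-use? no] OR [the destination is not a listed territory? no] OR [mass of the shipment: 10,000 kg ≥ 6,800 kg? yes] → satisfied.
paragraph 7 — Protected Transfer: [not a Tier III Transfer (paragraph 5)? no] OR [mass of the shipment: 10,000 kg ≥ 6,800 kg? yes] → satisfied.
paragraph 1 — Listed Good: Excluded Export (paragraph 14)? yes; not a Class-A Article (paragraph 10)? no; not a Protected Transfer (paragraph 7)? no — 1 of 3 hold (need ≥2) → not satisfied.
paragraph 3 — Registered Transfer: [the consignee is not an affiliated undertaking? yes] AND [the exporter does not hold a general authorisation? no] → not satisfied.
paragraph 6 — Registered Consignment: [the goods are specified on the dual-use schedule? no] OR [Registered Transfer (paragraph 3)? no] → not satisfied.
paragraph 12 — Class-T Export: the end-use certificate has been lodged? yes; the goods are of foreign origin? no; the exporter holds a general authorisation? yes — 2 of 3 hold (need ≥2) → satisfied.
paragraph 9 — Designated Shipment: [Registered Consignment (paragraph 6)? no] OR [Class-T Export (paragraph 12)? yes] → satisfied.
paragraph 8 — Covered Export: [the goods are intended for civil end-use? yes] AND [Listed Good (paragraph 1)? no] AND [Designated Shipment (paragraph 9)? yes] → not satisfied.

No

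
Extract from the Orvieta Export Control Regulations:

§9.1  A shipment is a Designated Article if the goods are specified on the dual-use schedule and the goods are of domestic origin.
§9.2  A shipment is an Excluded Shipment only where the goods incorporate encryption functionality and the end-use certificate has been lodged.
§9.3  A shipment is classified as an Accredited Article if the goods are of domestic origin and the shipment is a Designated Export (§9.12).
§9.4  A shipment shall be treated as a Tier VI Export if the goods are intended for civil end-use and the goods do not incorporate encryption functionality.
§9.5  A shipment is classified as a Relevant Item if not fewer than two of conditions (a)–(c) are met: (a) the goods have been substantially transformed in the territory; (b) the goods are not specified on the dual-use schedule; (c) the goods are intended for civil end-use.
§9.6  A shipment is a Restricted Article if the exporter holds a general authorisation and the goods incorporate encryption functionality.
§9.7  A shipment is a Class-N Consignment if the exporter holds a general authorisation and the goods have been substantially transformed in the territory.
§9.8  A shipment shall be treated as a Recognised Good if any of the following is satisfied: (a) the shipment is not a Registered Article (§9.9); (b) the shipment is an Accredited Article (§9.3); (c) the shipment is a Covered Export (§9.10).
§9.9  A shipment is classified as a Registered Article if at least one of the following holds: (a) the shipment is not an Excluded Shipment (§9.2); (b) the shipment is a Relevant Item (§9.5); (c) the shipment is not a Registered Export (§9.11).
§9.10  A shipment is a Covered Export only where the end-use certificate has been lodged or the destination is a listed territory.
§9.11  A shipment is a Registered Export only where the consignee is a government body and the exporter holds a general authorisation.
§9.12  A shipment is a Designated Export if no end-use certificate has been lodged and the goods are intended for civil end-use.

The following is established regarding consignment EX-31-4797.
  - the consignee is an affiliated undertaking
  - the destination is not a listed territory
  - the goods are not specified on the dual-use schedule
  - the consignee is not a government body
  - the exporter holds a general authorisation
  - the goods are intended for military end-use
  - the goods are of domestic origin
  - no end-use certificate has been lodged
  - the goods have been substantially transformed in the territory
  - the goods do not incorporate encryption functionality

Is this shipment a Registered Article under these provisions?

Yes

§9.2 — Excluded Shipment: [the goods incorporate encryption functionality? no] AND [the end-use certificate has been lodged? no] → not satisfied.
§9.5 — Relevant Item: the goods have been substantially transformed in the territory? yes; the goods are not specified on the dual-use schedule? yes; the goods are intended for civil end-use? no — 2 of 3 hold (need ≥2) → satisfied.
§9.11 — Registered Export: [the consignee is a government body? no] AND [the exporter holds a general authorisation? yes] → not satisfied.
§9.9 — Registered Article: [not an Excluded Shipment (§9.2)? yes] OR [Relevant Item (§9.5)? yes] OR [not a Registered Export (§9.11)? yes] → satisfied.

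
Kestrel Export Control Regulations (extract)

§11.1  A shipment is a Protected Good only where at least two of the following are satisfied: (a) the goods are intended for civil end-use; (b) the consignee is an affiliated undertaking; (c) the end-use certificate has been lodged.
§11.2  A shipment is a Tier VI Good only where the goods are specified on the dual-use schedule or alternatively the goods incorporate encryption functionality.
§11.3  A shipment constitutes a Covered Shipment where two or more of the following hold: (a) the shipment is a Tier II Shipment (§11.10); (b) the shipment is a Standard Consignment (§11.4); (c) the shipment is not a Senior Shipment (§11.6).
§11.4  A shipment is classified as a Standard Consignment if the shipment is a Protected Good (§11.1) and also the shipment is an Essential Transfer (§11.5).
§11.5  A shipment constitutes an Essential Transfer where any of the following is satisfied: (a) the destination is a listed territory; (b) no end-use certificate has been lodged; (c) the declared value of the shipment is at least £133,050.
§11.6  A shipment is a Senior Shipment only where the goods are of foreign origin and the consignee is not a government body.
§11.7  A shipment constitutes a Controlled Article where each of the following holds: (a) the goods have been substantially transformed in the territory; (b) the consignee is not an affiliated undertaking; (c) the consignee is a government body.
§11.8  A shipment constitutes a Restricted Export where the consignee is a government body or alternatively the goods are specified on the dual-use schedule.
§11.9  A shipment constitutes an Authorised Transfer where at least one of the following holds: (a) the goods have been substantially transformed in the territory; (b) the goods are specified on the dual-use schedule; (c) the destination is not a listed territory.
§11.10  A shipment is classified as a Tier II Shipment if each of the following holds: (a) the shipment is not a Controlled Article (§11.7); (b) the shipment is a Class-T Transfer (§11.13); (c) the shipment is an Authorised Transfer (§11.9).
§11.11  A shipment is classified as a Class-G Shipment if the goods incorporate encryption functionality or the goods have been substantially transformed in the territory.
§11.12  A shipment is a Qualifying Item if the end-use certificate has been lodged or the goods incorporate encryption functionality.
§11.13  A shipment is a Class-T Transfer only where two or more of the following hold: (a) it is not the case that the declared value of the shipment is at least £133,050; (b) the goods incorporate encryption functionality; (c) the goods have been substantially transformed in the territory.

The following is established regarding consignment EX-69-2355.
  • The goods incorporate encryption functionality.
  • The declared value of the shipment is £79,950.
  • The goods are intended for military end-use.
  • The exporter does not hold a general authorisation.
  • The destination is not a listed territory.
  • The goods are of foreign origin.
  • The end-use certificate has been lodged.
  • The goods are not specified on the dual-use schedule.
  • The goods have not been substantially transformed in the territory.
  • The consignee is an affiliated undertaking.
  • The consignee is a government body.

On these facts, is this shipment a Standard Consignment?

Under §11.1: the goods are intended for civil end-use? no; the consignee is an affiliated undertaking? yes; the end-use certificate has been lodged? yes — 2 of 3 hold (need ≥2) → satisfied.
Under §11.5: the destination is a listed territory? no; or no end-use certificate has been lodged? no; or declared value of the shipment: £79,950 ≥ £133,050? no. So the shipment is not an Essential Transfer.
Under §11.4: Protected Good (§11.1)? yes; and Essential Transfer (§11.5)? no. So the shipment is not a Standard Consignment.

No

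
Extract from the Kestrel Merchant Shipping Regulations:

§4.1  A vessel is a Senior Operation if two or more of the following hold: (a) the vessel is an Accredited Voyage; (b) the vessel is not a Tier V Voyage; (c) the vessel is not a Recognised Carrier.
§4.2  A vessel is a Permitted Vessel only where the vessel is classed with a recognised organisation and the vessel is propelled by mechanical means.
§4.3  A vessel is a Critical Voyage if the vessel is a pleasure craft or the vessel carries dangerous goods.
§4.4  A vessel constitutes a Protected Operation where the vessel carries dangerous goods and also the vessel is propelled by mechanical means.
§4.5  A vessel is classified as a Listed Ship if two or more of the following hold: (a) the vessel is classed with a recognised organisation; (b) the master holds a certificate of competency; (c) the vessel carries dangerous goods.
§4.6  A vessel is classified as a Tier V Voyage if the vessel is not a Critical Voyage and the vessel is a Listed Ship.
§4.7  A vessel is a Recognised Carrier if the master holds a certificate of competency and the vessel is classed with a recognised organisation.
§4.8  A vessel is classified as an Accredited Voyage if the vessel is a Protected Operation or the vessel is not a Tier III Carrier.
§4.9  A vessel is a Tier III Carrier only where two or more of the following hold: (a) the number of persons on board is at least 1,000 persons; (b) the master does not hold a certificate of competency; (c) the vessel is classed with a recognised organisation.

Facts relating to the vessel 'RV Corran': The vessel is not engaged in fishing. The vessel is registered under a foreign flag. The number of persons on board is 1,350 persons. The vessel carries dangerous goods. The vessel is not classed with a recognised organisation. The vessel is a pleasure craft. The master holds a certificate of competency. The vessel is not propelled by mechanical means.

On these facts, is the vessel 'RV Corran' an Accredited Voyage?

Yes

Under §4.4: the vessel carries dangerous goods? yes; and the vessel is propelled by mechanical means? no. So the vessel is not a Protected Operation.
Under §4.9: number of persons on board: 1,350 persons ≥ 1,000 persons? yes; the master does not hold a certificate of competency? no; the vessel is classed with a recognised organisation? no — 1 of 3 hold (need ≥2) → not satisfied.
Under §4.8: Protected Operation (§4.4)? no; or not a Tier III Carrier (§4.9)? yes. So the vessel is an Accredited Voyage.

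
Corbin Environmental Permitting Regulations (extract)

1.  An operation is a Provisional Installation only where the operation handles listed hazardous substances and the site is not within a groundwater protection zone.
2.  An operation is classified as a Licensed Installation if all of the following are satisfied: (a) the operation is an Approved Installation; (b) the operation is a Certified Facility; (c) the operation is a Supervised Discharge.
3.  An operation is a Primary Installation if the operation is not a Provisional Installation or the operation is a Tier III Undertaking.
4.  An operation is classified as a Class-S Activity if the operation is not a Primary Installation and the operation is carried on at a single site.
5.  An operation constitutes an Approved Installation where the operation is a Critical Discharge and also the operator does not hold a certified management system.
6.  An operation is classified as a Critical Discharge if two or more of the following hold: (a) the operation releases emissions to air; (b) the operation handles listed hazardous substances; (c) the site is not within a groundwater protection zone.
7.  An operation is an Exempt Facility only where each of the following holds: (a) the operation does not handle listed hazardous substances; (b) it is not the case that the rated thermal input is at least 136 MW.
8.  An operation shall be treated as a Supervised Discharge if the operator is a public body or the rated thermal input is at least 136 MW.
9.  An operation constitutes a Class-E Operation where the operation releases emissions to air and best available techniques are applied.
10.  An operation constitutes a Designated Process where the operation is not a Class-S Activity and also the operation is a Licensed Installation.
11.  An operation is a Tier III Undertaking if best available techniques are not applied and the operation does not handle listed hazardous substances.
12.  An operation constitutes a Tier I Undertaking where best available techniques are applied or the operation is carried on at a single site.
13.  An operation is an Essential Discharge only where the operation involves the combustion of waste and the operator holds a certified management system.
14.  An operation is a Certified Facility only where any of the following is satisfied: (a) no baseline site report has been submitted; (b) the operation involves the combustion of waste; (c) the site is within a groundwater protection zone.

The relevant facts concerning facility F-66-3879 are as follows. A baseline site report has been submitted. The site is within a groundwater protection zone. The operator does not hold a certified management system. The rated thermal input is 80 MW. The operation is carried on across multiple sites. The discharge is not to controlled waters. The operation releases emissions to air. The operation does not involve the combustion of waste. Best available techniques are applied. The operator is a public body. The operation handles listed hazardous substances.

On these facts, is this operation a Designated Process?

paragraph 1 — Provisional Installation: [the operation handles listed hazardous substances? yes] AND [the site is not within a groundwater protection zone? no] → not satisfied.
paragraph 11 — Tier III Undertaking: [best available techniques are not applied? no] AND [the operation does not handle listed hazardous substances? no] → not satisfied.
paragraph 3 — Primary Installation: [not a Provisional Installation (paragraph 1)? yes] OR [Tier III Undertaking (paragraph 11)? no] → satisfied.
paragraph 4 — Class-S Activity: [not a Primary Installation (paragraph 3)? no] AND [the operation is carried on at a single site? no] → not satisfied.
paragraph 6 — Critical Discharge: the operation releases emissions to air? yes; the operation handles listed hazardous substances? yes; the site is not within a groundwater protection zone? no — 2 of 3 hold (need ≥2) → satisfied.
paragraph 5 — Approved Installation: [Critical Discharge (paragraph 6)? yes] AND [the operator does not hold a certified management system? yes] → satisfied.
paragraph 14 — Certified Facility: [no baseline site report has been submitted? no] OR [the operation involves the combustion of waste? no] OR [the site is within a groundwater protection zone? yes] → satisfied.
paragraph 8 — Supervised Discharge: [the operator is a public body? yes] OR [rated thermal input: 80 MW ≥ 136 MW? no] → satisfied.
paragraph 2 — Licensed Installation: [Approved Installation (paragraph 5)? yes] AND [Certified Facility (paragraph 14)? yes] AND [Supervised Discharge (paragraph 8)? yes] → satisfied.
paragraph 10 — Designated Process: [not a Class-S Activity (paragraph 4)? yes] AND [Licensed Installation (paragraph 2)? yes] → satisfied.

Yes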